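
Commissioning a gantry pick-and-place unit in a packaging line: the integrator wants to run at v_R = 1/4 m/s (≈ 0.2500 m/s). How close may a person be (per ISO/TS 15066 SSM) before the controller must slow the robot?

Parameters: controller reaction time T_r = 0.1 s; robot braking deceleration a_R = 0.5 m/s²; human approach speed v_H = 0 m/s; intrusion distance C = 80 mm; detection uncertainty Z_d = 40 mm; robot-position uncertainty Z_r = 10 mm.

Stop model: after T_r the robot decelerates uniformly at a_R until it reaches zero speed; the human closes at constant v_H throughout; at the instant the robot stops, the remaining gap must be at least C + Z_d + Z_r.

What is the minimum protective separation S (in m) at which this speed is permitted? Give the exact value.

T_s = v_R/a_R = (1/4)/(1/2) = 0.5000 s
robot covers v_R·T_r = 0.2500·0.1000 = 0.0250 m before braking
braking distance = 0.2500²/(2·0.5000) = 0.0625 m
human over T_r+T_s: 0.0000·(0.1000+0.5000) = 0.0000 m
residual clearance needed = 0.0800+0.0400+0.0100 = 0.1300 m
S_min ≈ 0.0250+0.0625+0.0000+0.1300  ⇒  S_min = 87/400 m

S_min = 87/400 m = 0.2175 m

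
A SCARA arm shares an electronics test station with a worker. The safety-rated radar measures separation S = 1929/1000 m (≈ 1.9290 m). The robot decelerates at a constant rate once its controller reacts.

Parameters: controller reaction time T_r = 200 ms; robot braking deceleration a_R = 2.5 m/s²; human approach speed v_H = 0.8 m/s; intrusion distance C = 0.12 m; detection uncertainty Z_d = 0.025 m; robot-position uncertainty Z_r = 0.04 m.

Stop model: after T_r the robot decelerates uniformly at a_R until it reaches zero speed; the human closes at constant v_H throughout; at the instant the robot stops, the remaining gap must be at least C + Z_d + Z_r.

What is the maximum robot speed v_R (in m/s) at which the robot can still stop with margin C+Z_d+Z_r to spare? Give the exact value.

quadratic (1/5)·v² + (13/25)·v + (-198/125) = 0
  disc = (13/25)² − 4·(1/5)·(-198/125) = 961/625 ; √disc = 31/25
  v_R = (−(13/25) + 31/25) / (2·(1/5)) = 9/5 m/s
check:
stop time T_s = (9/5)/(5/2) = 0.7200 s
reaction-phase robot travel = 1.8000·0.2000 = 0.3600 m
robot covers 1.8000·0.7200 − ½·2.5000·0.7200² = 0.6480 m while stopping
human closes 0.8000·0.9200 = 0.7360 m
margins: 0.1200+0.0250+0.0400 = 0.1850 m
sum ≈ 0.3600+0.6480+0.7360+0.1850 ≈ 1.9290 m = S ✓

v_R_max = 9/5 m/s = 1.8000 m/s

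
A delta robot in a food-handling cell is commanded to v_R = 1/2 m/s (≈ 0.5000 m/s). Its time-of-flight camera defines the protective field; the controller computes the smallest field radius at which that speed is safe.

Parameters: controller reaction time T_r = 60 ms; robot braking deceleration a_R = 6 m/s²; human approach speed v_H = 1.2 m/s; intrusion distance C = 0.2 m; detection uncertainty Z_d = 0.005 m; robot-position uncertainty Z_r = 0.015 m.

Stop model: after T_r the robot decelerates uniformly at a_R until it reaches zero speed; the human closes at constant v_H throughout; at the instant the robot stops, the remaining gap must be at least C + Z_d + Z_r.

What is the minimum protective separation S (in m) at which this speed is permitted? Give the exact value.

S_min = 2657/6000 m = 0.4428 m

braking lasts T_s = (1/2)/6 = 0.0833 s
robot in T_r: 0.5000·0.0600 = 0.0300 m
braking distance = 0.5000²/(2·6.0000) = 0.0208 m
human over T_r+T_s: 1.2000·(0.0600+0.0833) = 0.1720 m
residual clearance needed = 0.2000+0.0050+0.0150 = 0.2200 m
S_min ≈ 0.0300+0.0208+0.1720+0.2200  ⇒  S_min = 2657/6000 m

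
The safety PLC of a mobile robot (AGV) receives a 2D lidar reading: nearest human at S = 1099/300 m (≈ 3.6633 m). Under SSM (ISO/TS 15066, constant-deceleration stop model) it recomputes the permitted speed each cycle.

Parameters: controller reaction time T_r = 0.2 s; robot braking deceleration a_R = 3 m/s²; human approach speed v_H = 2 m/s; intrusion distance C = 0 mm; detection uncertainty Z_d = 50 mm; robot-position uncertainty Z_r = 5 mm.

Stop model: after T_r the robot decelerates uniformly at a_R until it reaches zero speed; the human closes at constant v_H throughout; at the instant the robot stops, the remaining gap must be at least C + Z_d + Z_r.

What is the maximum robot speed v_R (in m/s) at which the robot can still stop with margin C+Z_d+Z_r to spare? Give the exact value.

quadratic (1/6)·v² + (13/15)·v + (-77/24) = 0
  disc = (13/15)² − 4·(1/6)·(-77/24) = 289/100 ; √disc = 17/10
  v_R = (−(13/15) + 17/10) / (2·(1/6)) = 5/2 m/s
check:
stop time T_s = (5/2)/3 = 0.8333 s
reaction-phase robot travel = 2.5000·0.2000 = 0.5000 m
braking distance = 2.5000²/(2·3.0000) = 1.0417 m
human closes 2.0000·1.0333 = 2.0667 m
C+Z_d+Z_r = 0.0000+0.0500+0.0050 = 0.0550 m
sum ≈ 0.5000+1.0417+2.0667+0.0550 ≈ 3.6633 m = S ✓

v_R_max = 5/2 m/s = 2.5000 m/s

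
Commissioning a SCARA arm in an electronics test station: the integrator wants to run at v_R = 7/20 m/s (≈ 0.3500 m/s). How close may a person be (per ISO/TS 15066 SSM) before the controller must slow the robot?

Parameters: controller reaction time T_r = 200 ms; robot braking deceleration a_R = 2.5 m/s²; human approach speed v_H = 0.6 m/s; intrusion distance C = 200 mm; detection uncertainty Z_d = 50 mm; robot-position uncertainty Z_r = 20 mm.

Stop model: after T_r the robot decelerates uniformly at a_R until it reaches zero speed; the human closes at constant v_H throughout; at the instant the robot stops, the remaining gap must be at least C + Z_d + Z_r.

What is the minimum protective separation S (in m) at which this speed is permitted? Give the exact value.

S_min = 1137/2000 m = 0.5685 m

braking lasts T_s = (7/20)/(5/2) = 0.1400 s
robot covers v_R·T_r = 0.3500·0.2000 = 0.0700 m before braking
robot under decel: 0.3500²/(2·2.5000) = 0.0245 m
human over T_r+T_s: 0.6000·(0.2000+0.1400) = 0.2040 m
margins: 0.2000+0.0500+0.0200 = 0.2700 m
S_min ≈ 0.0700+0.0245+0.2040+0.2700  ⇒  S_min = 1137/2000 m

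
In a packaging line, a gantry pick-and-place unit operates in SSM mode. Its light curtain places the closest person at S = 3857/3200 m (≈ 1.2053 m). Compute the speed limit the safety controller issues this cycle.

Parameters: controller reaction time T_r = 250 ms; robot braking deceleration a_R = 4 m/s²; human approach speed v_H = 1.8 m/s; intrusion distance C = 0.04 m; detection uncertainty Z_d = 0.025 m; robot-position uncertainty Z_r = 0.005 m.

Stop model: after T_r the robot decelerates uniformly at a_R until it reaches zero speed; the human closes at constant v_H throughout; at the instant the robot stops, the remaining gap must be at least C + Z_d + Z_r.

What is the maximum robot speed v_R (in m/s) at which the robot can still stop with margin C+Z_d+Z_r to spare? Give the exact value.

quadratic (1/8)·v² + (7/10)·v + (-2193/3200) = 0
  disc = (7/10)² − 4·(1/8)·(-2193/3200) = 5329/6400 ; √disc = 73/80
  v_R = (−(7/10) + 73/80) / (2·(1/8)) = 17/20 m/s
check:
stop time T_s = (17/20)/4 = 0.2125 s
reaction-phase robot travel = 0.8500·0.2500 = 0.2125 m
braking distance = 0.8500²/(2·4.0000) = 0.0903 m
human closes 1.8000·0.4625 = 0.8325 m
C+Z_d+Z_r = 0.0400+0.0250+0.0050 = 0.0700 m
sum ≈ 0.2125+0.0903+0.8325+0.0700 ≈ 1.2053 m = S ✓

v_R_max = 17/20 m/s = 0.8500 m/s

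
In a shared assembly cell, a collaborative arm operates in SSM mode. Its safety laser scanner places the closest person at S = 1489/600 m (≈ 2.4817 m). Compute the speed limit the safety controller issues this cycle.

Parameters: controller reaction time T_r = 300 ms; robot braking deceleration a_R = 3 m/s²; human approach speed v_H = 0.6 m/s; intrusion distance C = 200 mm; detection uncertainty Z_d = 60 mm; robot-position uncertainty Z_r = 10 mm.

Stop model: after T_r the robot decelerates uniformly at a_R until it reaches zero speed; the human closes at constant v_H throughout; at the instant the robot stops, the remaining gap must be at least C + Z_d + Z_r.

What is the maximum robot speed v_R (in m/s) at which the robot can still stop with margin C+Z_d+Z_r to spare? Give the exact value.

at the boundary: (1/6)·v² + (1/2)·v + (-1219/600) = 0
  disc = (1/2)² − 4·(1/6)·(-1219/600) = 361/225 ; √disc = 19/15
  v_R = (−(1/2) + 19/15) / (2·(1/6)) = 23/10 m/s
check:
braking lasts T_s = (23/10)/3 = 0.7667 s
robot in T_r: 2.3000·0.3000 = 0.6900 m
robot under decel: 2.3000²/(2·3.0000) = 0.8817 m
human closes 0.6000·1.0667 = 0.6400 m
residual clearance needed = 0.2000+0.0600+0.0100 = 0.2700 m
sum ≈ 0.6900+0.8817+0.6400+0.2700 ≈ 2.4817 m = S ✓

v_R_max = 23/10 m/s = 2.3000 m/s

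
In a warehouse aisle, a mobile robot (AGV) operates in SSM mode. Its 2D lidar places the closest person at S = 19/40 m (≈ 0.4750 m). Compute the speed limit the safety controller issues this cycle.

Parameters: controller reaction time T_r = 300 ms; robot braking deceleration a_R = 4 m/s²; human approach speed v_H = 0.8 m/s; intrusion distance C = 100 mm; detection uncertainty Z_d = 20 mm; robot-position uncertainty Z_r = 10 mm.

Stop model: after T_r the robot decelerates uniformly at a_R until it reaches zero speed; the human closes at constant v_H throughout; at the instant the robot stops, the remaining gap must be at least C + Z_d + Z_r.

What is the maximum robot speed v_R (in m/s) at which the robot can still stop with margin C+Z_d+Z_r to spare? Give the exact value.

at the boundary: (1/8)·v² + (1/2)·v + (-21/200) = 0
  disc = (1/2)² − 4·(1/8)·(-21/200) = 121/400 ; √disc = 11/20
  v_R = (−(1/2) + 11/20) / (2·(1/8)) = 1/5 m/s
check:
stop time T_s = (1/5)/4 = 0.0500 s
robot covers v_R·T_r = 0.2000·0.3000 = 0.0600 m before braking
robot under decel: 0.2000²/(2·4.0000) = 0.0050 m
person approaches 0.8000·(0.3000+0.0500) = 0.2800 m
C+Z_d+Z_r = 0.1000+0.0200+0.0100 = 0.1300 m
sum ≈ 0.0600+0.0050+0.2800+0.1300 ≈ 0.4750 m = S ✓

v_R_max = 1/5 m/s = 0.2000 m/s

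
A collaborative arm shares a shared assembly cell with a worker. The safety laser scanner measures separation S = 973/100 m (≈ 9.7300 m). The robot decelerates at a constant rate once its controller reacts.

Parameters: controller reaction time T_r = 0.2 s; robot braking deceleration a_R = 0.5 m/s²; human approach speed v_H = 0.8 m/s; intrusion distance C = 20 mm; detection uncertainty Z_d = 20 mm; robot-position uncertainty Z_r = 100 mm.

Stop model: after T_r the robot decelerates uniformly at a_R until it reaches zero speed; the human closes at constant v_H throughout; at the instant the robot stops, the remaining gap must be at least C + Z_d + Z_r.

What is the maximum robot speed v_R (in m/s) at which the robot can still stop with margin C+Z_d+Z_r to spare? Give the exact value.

v_R_max = 23/10 m/s = 2.3000 m/s

quadratic (1)·v² + (9/5)·v + (-943/100) = 0
  disc = (9/5)² − 4·(1)·(-943/100) = 1024/25 ; √disc = 32/5
  v_R = (−(9/5) + 32/5) / (2·(1)) = 23/10 m/s
check:
braking lasts T_s = (23/10)/(1/2) = 4.6000 s
robot covers v_R·T_r = 2.3000·0.2000 = 0.4600 m before braking
braking distance = 2.3000²/(2·0.5000) = 5.2900 m
person approaches 0.8000·(0.2000+4.6000) = 3.8400 m
C+Z_d+Z_r = 0.0200+0.0200+0.1000 = 0.1400 m
sum ≈ 0.4600+5.2900+3.8400+0.1400 ≈ 9.7300 m = S ✓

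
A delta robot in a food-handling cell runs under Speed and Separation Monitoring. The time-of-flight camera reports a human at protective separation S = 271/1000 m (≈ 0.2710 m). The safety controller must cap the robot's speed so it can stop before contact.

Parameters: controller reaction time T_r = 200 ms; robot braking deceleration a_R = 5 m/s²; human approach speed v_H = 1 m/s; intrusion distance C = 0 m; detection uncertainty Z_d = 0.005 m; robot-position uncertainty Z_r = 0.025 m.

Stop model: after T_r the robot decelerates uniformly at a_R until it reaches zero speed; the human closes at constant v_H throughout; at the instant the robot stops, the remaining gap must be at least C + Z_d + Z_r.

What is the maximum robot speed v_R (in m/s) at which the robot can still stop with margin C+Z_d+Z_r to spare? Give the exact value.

at the boundary: (1/10)·v² + (2/5)·v + (-41/1000) = 0
  disc = (2/5)² − 4·(1/10)·(-41/1000) = 441/2500 ; √disc = 21/50
  v_R = (−(2/5) + 21/50) / (2·(1/10)) = 1/10 m/s
check:
stop time T_s = (1/10)/5 = 0.0200 s
reaction-phase robot travel = 0.1000·0.2000 = 0.0200 m
robot covers 0.1000·0.0200 − ½·5.0000·0.0200² = 0.0010 m while stopping
human closes 1.0000·0.2200 = 0.2200 m
C+Z_d+Z_r = 0.0000+0.0050+0.0250 = 0.0300 m
sum ≈ 0.0200+0.0010+0.2200+0.0300 ≈ 0.2710 m = S ✓

v_R_max = 1/10 m/s = 0.1000 m/s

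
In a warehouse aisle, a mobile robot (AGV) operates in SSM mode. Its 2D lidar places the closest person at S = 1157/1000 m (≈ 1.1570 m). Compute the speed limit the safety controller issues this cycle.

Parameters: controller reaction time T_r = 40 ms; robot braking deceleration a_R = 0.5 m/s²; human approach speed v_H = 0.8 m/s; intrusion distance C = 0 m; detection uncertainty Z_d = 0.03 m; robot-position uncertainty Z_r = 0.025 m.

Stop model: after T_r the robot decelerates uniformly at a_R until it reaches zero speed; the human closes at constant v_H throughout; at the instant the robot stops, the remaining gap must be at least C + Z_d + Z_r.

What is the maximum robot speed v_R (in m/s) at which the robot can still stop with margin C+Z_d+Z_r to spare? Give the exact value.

at the boundary: (1)·v² + (41/25)·v + (-107/100) = 0
  disc = (41/25)² − 4·(1)·(-107/100) = 4356/625 ; √disc = 66/25
  v_R = (−(41/25) + 66/25) / (2·(1)) = 1/2 m/s
check:
braking lasts T_s = (1/2)/(1/2) = 1.0000 s
robot in T_r: 0.5000·0.0400 = 0.0200 m
braking distance = 0.5000²/(2·0.5000) = 0.2500 m
person approaches 0.8000·(0.0400+1.0000) = 0.8320 m
residual clearance needed = 0.0000+0.0300+0.0250 = 0.0550 m
sum ≈ 0.0200+0.2500+0.8320+0.0550 ≈ 1.1570 m = S ✓

v_R_max = 1/2 m/s = 0.5000 m/s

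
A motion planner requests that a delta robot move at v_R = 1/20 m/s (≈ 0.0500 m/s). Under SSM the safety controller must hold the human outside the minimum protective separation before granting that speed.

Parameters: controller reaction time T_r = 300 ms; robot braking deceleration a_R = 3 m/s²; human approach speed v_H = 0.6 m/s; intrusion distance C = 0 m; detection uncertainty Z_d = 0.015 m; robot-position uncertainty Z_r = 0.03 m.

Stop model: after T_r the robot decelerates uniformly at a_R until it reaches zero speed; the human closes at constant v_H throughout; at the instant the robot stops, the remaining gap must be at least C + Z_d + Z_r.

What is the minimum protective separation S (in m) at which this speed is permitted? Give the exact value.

S_min = 601/2400 m = 0.2504 m

T_s = v_R/a_R = (1/20)/3 = 0.0167 s
robot in T_r: 0.0500·0.3000 = 0.0150 m
robot under decel: 0.0500²/(2·3.0000) = 0.0004 m
human closes 0.6000·0.3167 = 0.1900 m
residual clearance needed = 0.0000+0.0150+0.0300 = 0.0450 m
S_min ≈ 0.0150+0.0004+0.1900+0.0450  ⇒  S_min = 601/2400 m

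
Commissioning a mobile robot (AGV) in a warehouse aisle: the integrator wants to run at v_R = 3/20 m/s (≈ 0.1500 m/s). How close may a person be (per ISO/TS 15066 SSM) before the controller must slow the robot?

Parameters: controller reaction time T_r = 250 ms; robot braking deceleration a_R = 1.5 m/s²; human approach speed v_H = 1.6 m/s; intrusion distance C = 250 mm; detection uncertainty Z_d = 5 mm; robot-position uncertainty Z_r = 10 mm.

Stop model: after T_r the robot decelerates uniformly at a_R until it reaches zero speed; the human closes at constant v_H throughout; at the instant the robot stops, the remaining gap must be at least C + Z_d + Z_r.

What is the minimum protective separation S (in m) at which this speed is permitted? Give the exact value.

T_s = v_R/a_R = (3/20)/(3/2) = 0.1000 s
reaction-phase robot travel = 0.1500·0.2500 = 0.0375 m
robot covers 0.1500·0.1000 − ½·1.5000·0.1000² = 0.0075 m while stopping
human over T_r+T_s: 1.6000·(0.2500+0.1000) = 0.5600 m
margins: 0.2500+0.0050+0.0100 = 0.2650 m
S_min ≈ 0.0375+0.0075+0.5600+0.2650  ⇒  S_min = 87/100 m

S_min = 87/100 m = 0.8700 m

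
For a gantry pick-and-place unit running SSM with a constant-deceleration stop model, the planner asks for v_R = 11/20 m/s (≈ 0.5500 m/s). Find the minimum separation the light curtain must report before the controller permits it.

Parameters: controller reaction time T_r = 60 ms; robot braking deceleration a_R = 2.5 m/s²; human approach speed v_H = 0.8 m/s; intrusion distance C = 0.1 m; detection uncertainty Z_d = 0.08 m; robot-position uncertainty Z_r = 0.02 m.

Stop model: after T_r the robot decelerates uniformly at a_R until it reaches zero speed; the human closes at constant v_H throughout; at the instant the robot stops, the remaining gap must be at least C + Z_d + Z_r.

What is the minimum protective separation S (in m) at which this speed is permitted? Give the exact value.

S_min = 207/400 m = 0.5175 m

stop time T_s = (11/20)/(5/2) = 0.2200 s
reaction-phase robot travel = 0.5500·0.0600 = 0.0330 m
robot covers 0.5500·0.2200 − ½·2.5000·0.2200² = 0.0605 m while stopping
human over T_r+T_s: 0.8000·(0.0600+0.2200) = 0.2240 m
margins: 0.1000+0.0800+0.0200 = 0.2000 m
S_min ≈ 0.0330+0.0605+0.2240+0.2000  ⇒  S_min = 207/400 m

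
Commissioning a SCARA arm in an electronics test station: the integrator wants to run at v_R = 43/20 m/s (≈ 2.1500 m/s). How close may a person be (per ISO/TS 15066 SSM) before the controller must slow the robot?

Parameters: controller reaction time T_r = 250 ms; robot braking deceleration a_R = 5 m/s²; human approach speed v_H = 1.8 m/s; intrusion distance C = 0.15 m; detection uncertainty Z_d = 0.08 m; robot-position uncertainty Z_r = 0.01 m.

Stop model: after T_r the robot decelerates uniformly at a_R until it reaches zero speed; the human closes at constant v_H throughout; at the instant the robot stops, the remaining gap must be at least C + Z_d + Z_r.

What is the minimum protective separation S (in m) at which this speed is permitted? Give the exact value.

braking lasts T_s = (43/20)/5 = 0.4300 s
robot covers v_R·T_r = 2.1500·0.2500 = 0.5375 m before braking
robot covers 2.1500·0.4300 − ½·5.0000·0.4300² = 0.4622 m while stopping
human closes 1.8000·0.6800 = 1.2240 m
margins: 0.1500+0.0800+0.0100 = 0.2400 m
S_min ≈ 0.5375+0.4622+1.2240+0.2400  ⇒  S_min = 1971/800 m

S_min = 1971/800 m = 2.4638 m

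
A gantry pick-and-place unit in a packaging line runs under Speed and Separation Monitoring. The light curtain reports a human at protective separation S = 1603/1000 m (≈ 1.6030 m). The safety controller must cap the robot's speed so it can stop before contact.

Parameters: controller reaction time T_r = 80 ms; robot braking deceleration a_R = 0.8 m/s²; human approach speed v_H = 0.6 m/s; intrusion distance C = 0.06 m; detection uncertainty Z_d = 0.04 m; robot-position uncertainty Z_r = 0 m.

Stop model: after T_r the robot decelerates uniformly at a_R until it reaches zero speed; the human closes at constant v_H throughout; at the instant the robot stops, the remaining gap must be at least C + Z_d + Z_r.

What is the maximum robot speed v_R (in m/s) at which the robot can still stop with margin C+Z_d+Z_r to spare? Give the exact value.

v_R_max = 1 m/s = 1.0000 m/s

quadratic (5/8)·v² + (83/100)·v + (-291/200) = 0
  disc = (83/100)² − 4·(5/8)·(-291/200) = 2704/625 ; √disc = 52/25
  v_R = (−(83/100) + 52/25) / (2·(5/8)) = 1 m/s
check:
T_s = v_R/a_R = 1/(4/5) = 1.2500 s
robot covers v_R·T_r = 1.0000·0.0800 = 0.0800 m before braking
braking distance = 1.0000²/(2·0.8000) = 0.6250 m
human over T_r+T_s: 0.6000·(0.0800+1.2500) = 0.7980 m
C+Z_d+Z_r = 0.0600+0.0400+0.0000 = 0.1000 m
sum ≈ 0.0800+0.6250+0.7980+0.1000 ≈ 1.6030 m = S ✓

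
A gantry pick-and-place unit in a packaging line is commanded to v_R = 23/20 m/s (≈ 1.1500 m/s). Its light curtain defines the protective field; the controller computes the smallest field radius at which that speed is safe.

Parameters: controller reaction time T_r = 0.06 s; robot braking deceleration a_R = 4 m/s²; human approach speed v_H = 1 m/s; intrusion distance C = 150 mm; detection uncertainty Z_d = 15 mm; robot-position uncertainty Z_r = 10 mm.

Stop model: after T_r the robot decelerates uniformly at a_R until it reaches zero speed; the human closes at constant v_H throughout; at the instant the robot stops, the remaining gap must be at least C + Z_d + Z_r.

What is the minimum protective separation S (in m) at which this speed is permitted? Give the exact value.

braking lasts T_s = (23/20)/4 = 0.2875 s
reaction-phase robot travel = 1.1500·0.0600 = 0.0690 m
robot covers 1.1500·0.2875 − ½·4.0000·0.2875² = 0.1653 m while stopping
human closes 1.0000·0.3475 = 0.3475 m
C+Z_d+Z_r = 0.1500+0.0150+0.0100 = 0.1750 m
S_min ≈ 0.0690+0.1653+0.3475+0.1750  ⇒  S_min = 12109/16000 m

S_min = 12109/16000 m = 0.7568 m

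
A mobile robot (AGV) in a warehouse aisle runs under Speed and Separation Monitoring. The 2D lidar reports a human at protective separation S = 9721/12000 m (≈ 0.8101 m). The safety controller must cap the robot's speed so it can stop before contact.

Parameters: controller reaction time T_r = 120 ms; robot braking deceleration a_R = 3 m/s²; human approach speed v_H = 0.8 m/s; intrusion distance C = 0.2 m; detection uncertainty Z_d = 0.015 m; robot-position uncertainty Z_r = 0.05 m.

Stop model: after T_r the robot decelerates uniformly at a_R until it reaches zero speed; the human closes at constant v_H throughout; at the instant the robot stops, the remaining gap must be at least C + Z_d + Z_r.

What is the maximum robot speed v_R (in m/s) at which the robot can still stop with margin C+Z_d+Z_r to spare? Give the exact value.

quadratic (1/6)·v² + (29/75)·v + (-5389/12000) = 0
  disc = (29/75)² − 4·(1/6)·(-5389/12000) = 4489/10000 ; √disc = 67/100
  v_R = (−(29/75) + 67/100) / (2·(1/6)) = 17/20 m/s
check:
T_s = v_R/a_R = (17/20)/3 = 0.2833 s
robot covers v_R·T_r = 0.8500·0.1200 = 0.1020 m before braking
robot covers 0.8500·0.2833 − ½·3.0000·0.2833² = 0.1204 m while stopping
human closes 0.8000·0.4033 = 0.3227 m
residual clearance needed = 0.2000+0.0150+0.0500 = 0.2650 m
sum ≈ 0.1020+0.1204+0.3227+0.2650 ≈ 0.8101 m = S ✓

v_R_max = 17/20 m/s = 0.8500 m/s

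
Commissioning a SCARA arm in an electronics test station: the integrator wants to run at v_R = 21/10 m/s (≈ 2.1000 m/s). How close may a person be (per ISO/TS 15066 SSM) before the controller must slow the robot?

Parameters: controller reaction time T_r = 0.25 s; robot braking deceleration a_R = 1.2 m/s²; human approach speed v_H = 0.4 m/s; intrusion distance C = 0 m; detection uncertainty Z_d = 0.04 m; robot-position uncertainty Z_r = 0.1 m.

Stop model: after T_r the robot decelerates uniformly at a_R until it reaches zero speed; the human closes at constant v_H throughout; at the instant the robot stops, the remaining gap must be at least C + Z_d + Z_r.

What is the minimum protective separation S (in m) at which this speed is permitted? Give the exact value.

stop time T_s = (21/10)/(6/5) = 1.7500 s
robot in T_r: 2.1000·0.2500 = 0.5250 m
robot under decel: 2.1000²/(2·1.2000) = 1.8375 m
human over T_r+T_s: 0.4000·(0.2500+1.7500) = 0.8000 m
margins: 0.0000+0.0400+0.1000 = 0.1400 m
S_min ≈ 0.5250+1.8375+0.8000+0.1400  ⇒  S_min = 1321/400 m

S_min = 1321/400 m = 3.3025 m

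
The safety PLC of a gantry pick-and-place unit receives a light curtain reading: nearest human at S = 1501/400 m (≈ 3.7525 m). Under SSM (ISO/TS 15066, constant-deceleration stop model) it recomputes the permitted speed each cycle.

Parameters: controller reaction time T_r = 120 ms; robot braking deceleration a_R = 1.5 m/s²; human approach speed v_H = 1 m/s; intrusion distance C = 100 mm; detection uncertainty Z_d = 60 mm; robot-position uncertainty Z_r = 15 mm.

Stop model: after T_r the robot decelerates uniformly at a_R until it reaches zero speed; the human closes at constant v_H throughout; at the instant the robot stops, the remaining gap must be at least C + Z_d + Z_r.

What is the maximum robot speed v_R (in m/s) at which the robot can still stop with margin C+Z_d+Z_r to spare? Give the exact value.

v_R_max = 9/4 m/s = 2.2500 m/s

quadratic (1/3)·v² + (59/75)·v + (-1383/400) = 0
  disc = (59/75)² − 4·(1/3)·(-1383/400) = 117649/22500 ; √disc = 343/150
  v_R = (−(59/75) + 343/150) / (2·(1/3)) = 9/4 m/s
check:
stop time T_s = (9/4)/(3/2) = 1.5000 s
robot in T_r: 2.2500·0.1200 = 0.2700 m
braking distance = 2.2500²/(2·1.5000) = 1.6875 m
human over T_r+T_s: 1.0000·(0.1200+1.5000) = 1.6200 m
C+Z_d+Z_r = 0.1000+0.0600+0.0150 = 0.1750 m
sum ≈ 0.2700+1.6875+1.6200+0.1750 ≈ 3.7525 m = S ✓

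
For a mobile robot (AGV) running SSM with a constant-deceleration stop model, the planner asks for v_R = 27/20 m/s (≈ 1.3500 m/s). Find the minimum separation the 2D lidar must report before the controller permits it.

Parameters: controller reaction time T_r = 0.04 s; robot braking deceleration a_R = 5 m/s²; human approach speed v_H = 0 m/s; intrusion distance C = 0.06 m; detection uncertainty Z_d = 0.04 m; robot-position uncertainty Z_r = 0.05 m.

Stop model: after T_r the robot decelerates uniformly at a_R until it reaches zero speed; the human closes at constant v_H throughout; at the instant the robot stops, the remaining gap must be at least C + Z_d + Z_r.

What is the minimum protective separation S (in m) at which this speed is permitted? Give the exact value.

T_s = v_R/a_R = (27/20)/5 = 0.2700 s
robot covers v_R·T_r = 1.3500·0.0400 = 0.0540 m before braking
robot under decel: 1.3500²/(2·5.0000) = 0.1822 m
person approaches 0.0000·(0.0400+0.2700) = 0.0000 m
residual clearance needed = 0.0600+0.0400+0.0500 = 0.1500 m
S_min ≈ 0.0540+0.1822+0.0000+0.1500  ⇒  S_min = 309/800 m

S_min = 309/800 m = 0.3862 m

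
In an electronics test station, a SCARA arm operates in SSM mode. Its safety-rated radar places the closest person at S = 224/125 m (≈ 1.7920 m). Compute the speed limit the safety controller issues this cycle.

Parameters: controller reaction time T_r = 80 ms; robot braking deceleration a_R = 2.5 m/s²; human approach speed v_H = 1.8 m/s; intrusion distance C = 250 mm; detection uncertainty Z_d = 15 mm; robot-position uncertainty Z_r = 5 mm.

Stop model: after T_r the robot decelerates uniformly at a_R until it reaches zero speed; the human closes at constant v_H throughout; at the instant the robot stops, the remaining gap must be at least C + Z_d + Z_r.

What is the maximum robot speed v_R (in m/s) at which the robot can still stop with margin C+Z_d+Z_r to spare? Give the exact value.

v_R_max = 13/10 m/s = 1.3000 m/s

at the boundary: (1/5)·v² + (4/5)·v + (-689/500) = 0
  disc = (4/5)² − 4·(1/5)·(-689/500) = 1089/625 ; √disc = 33/25
  v_R = (−(4/5) + 33/25) / (2·(1/5)) = 13/10 m/s
check:
braking lasts T_s = (13/10)/(5/2) = 0.5200 s
robot in T_r: 1.3000·0.0800 = 0.1040 m
braking distance = 1.3000²/(2·2.5000) = 0.3380 m
human closes 1.8000·0.6000 = 1.0800 m
C+Z_d+Z_r = 0.2500+0.0150+0.0050 = 0.2700 m
sum ≈ 0.1040+0.3380+1.0800+0.2700 ≈ 1.7920 m = S ✓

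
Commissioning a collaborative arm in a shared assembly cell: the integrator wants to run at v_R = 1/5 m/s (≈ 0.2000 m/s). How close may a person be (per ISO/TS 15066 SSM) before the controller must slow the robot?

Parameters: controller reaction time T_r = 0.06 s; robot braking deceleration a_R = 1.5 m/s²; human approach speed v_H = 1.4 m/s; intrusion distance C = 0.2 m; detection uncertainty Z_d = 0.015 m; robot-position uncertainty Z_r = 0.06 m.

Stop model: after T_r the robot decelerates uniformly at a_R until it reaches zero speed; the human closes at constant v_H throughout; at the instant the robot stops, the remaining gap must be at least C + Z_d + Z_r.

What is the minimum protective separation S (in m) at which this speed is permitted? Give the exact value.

S_min = 571/1000 m = 0.5710 m

T_s = v_R/a_R = (1/5)/(3/2) = 0.1333 s
reaction-phase robot travel = 0.2000·0.0600 = 0.0120 m
robot covers 0.2000·0.1333 − ½·1.5000·0.1333² = 0.0133 m while stopping
person approaches 1.4000·(0.0600+0.1333) = 0.2707 m
margins: 0.2000+0.0150+0.0600 = 0.2750 m
S_min ≈ 0.0120+0.0133+0.2707+0.2750  ⇒  S_min = 571/1000 m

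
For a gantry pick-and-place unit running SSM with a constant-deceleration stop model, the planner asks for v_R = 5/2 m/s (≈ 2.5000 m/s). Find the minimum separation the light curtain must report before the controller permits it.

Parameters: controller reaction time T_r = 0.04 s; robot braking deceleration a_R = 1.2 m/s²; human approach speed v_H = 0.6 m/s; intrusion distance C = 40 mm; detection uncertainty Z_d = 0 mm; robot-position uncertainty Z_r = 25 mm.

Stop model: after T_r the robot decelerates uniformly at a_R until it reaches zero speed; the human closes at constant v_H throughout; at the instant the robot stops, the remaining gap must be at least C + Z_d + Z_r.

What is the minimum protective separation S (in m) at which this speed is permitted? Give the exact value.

braking lasts T_s = (5/2)/(6/5) = 2.0833 s
reaction-phase robot travel = 2.5000·0.0400 = 0.1000 m
braking distance = 2.5000²/(2·1.2000) = 2.6042 m
human over T_r+T_s: 0.6000·(0.0400+2.0833) = 1.2740 m
C+Z_d+Z_r = 0.0400+0.0000+0.0250 = 0.0650 m
S_min ≈ 0.1000+2.6042+1.2740+0.0650  ⇒  S_min = 24259/6000 m

S_min = 24259/6000 m = 4.0432 m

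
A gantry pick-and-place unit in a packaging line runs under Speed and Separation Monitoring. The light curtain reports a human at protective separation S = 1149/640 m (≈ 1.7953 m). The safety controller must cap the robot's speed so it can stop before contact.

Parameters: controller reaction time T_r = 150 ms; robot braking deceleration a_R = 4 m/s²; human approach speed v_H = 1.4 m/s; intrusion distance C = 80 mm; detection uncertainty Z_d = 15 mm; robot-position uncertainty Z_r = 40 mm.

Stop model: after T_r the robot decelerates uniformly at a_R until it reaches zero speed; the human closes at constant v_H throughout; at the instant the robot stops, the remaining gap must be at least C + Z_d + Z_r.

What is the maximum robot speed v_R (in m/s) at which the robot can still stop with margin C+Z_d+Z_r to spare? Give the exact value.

v_R_max = 39/20 m/s = 1.9500 m/s

quadratic (1/8)·v² + (1/2)·v + (-4641/3200) = 0
  disc = (1/2)² − 4·(1/8)·(-4641/3200) = 6241/6400 ; √disc = 79/80
  v_R = (−(1/2) + 79/80) / (2·(1/8)) = 39/20 m/s
check:
braking lasts T_s = (39/20)/4 = 0.4875 s
robot in T_r: 1.9500·0.1500 = 0.2925 m
robot under decel: 1.9500²/(2·4.0000) = 0.4753 m
person approaches 1.4000·(0.1500+0.4875) = 0.8925 m
C+Z_d+Z_r = 0.0800+0.0150+0.0400 = 0.1350 m
sum ≈ 0.2925+0.4753+0.8925+0.1350 ≈ 1.7953 m = S ✓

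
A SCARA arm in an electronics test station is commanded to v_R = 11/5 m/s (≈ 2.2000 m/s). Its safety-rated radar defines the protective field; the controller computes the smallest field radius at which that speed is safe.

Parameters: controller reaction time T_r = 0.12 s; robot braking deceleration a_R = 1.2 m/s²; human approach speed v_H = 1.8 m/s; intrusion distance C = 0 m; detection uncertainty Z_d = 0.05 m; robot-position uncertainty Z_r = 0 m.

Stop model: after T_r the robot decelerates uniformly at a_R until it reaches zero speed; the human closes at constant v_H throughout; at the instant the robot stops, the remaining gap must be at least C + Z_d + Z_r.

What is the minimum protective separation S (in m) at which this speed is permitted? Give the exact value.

S_min = 877/150 m = 5.8467 m

T_s = v_R/a_R = (11/5)/(6/5) = 1.8333 s
robot covers v_R·T_r = 2.2000·0.1200 = 0.2640 m before braking
robot under decel: 2.2000²/(2·1.2000) = 2.0167 m
human closes 1.8000·1.9533 = 3.5160 m
residual clearance needed = 0.0000+0.0500+0.0000 = 0.0500 m
S_min ≈ 0.2640+2.0167+3.5160+0.0500  ⇒  S_min = 877/150 m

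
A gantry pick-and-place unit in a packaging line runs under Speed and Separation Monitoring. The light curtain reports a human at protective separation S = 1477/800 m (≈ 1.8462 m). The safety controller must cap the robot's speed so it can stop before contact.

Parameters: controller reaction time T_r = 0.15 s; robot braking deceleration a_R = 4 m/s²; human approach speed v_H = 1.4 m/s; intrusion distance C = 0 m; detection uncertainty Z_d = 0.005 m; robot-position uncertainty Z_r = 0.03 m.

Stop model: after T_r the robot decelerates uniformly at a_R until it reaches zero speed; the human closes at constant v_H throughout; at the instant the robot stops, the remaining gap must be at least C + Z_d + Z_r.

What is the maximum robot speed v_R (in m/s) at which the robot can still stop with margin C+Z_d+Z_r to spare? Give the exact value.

v_R_max = 21/10 m/s = 2.1000 m/s

quadratic (1/8)·v² + (1/2)·v + (-1281/800) = 0
  disc = (1/2)² − 4·(1/8)·(-1281/800) = 1681/1600 ; √disc = 41/40
  v_R = (−(1/2) + 41/40) / (2·(1/8)) = 21/10 m/s
check:
braking lasts T_s = (21/10)/4 = 0.5250 s
robot covers v_R·T_r = 2.1000·0.1500 = 0.3150 m before braking
braking distance = 2.1000²/(2·4.0000) = 0.5513 m
person approaches 1.4000·(0.1500+0.5250) = 0.9450 m
residual clearance needed = 0.0000+0.0050+0.0300 = 0.0350 m
sum ≈ 0.3150+0.5513+0.9450+0.0350 ≈ 1.8462 m = S ✓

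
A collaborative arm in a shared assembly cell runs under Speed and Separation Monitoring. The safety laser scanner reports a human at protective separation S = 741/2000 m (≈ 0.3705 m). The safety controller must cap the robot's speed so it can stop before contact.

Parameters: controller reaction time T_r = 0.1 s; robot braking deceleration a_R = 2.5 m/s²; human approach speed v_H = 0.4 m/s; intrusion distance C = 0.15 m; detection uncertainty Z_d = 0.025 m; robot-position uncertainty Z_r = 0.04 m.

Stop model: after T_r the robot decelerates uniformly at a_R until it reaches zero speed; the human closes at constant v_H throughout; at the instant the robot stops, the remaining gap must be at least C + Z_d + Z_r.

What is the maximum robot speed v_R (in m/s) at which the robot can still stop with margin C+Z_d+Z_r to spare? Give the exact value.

quadratic (1/5)·v² + (13/50)·v + (-231/2000) = 0
  disc = (13/50)² − 4·(1/5)·(-231/2000) = 4/25 ; √disc = 2/5
  v_R = (−(13/50) + 2/5) / (2·(1/5)) = 7/20 m/s
check:
stop time T_s = (7/20)/(5/2) = 0.1400 s
robot in T_r: 0.3500·0.1000 = 0.0350 m
robot under decel: 0.3500²/(2·2.5000) = 0.0245 m
human over T_r+T_s: 0.4000·(0.1000+0.1400) = 0.0960 m
residual clearance needed = 0.1500+0.0250+0.0400 = 0.2150 m
sum ≈ 0.0350+0.0245+0.0960+0.2150 ≈ 0.3705 m = S ✓

v_R_max = 7/20 m/s = 0.3500 m/s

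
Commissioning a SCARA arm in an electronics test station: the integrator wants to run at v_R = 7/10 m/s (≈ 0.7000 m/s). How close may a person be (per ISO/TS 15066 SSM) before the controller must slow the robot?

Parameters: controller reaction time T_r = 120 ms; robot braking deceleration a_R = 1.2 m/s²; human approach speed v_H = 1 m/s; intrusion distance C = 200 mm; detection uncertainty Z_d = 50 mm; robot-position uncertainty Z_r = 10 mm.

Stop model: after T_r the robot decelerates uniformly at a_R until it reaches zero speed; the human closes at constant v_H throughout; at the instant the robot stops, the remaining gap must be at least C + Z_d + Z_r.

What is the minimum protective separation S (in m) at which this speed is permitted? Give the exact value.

T_s = v_R/a_R = (7/10)/(6/5) = 0.5833 s
robot in T_r: 0.7000·0.1200 = 0.0840 m
braking distance = 0.7000²/(2·1.2000) = 0.2042 m
person approaches 1.0000·(0.1200+0.5833) = 0.7033 m
residual clearance needed = 0.2000+0.0500+0.0100 = 0.2600 m
S_min ≈ 0.0840+0.2042+0.7033+0.2600  ⇒  S_min = 2503/2000 m

S_min = 2503/2000 m = 1.2515 m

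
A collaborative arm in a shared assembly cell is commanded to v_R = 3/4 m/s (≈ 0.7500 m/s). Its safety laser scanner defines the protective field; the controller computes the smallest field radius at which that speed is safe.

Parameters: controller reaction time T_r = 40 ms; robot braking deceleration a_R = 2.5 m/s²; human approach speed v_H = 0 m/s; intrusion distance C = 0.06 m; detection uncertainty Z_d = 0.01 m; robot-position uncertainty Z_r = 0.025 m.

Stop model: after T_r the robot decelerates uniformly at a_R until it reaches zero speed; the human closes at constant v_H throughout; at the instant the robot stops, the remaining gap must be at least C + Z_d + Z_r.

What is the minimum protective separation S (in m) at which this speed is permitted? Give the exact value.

S_min = 19/80 m = 0.2375 m

T_s = v_R/a_R = (3/4)/(5/2) = 0.3000 s
robot in T_r: 0.7500·0.0400 = 0.0300 m
braking distance = 0.7500²/(2·2.5000) = 0.1125 m
human closes 0.0000·0.3400 = 0.0000 m
C+Z_d+Z_r = 0.0600+0.0100+0.0250 = 0.0950 m
S_min ≈ 0.0300+0.1125+0.0000+0.0950  ⇒  S_min = 19/80 m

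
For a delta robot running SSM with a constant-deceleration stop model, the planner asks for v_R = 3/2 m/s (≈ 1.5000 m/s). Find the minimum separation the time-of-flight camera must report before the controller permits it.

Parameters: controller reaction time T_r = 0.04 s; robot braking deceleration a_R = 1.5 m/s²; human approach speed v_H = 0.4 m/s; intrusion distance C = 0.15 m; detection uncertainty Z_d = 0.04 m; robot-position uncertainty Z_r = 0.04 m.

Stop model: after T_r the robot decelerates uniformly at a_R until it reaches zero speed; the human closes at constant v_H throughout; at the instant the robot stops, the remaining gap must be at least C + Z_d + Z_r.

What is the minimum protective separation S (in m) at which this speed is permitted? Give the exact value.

stop time T_s = (3/2)/(3/2) = 1.0000 s
reaction-phase robot travel = 1.5000·0.0400 = 0.0600 m
robot under decel: 1.5000²/(2·1.5000) = 0.7500 m
human closes 0.4000·1.0400 = 0.4160 m
C+Z_d+Z_r = 0.1500+0.0400+0.0400 = 0.2300 m
S_min ≈ 0.0600+0.7500+0.4160+0.2300  ⇒  S_min = 182/125 m

S_min = 182/125 m = 1.4560 m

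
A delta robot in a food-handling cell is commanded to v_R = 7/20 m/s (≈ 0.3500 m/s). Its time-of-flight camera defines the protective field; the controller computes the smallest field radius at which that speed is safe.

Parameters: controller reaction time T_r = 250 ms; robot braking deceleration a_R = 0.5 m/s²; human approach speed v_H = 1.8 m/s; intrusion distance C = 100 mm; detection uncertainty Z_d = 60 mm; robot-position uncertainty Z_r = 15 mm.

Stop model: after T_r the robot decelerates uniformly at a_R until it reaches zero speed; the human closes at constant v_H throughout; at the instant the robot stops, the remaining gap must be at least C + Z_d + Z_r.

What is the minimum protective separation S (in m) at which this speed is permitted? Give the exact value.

T_s = v_R/a_R = (7/20)/(1/2) = 0.7000 s
robot in T_r: 0.3500·0.2500 = 0.0875 m
braking distance = 0.3500²/(2·0.5000) = 0.1225 m
human over T_r+T_s: 1.8000·(0.2500+0.7000) = 1.7100 m
residual clearance needed = 0.1000+0.0600+0.0150 = 0.1750 m
S_min ≈ 0.0875+0.1225+1.7100+0.1750  ⇒  S_min = 419/200 m

S_min = 419/200 m = 2.0950 m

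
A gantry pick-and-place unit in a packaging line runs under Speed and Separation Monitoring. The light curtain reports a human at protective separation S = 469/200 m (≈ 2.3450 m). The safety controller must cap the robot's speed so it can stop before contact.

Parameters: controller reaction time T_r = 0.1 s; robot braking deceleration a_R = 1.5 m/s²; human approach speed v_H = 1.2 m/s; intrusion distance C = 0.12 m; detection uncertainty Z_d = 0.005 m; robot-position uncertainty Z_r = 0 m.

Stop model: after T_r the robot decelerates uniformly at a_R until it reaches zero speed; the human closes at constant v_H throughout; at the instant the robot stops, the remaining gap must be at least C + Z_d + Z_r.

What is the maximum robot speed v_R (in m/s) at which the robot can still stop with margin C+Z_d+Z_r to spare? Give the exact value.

at the boundary: (1/3)·v² + (9/10)·v + (-21/10) = 0
  disc = (9/10)² − 4·(1/3)·(-21/10) = 361/100 ; √disc = 19/10
  v_R = (−(9/10) + 19/10) / (2·(1/3)) = 3/2 m/s
check:
stop time T_s = (3/2)/(3/2) = 1.0000 s
robot covers v_R·T_r = 1.5000·0.1000 = 0.1500 m before braking
braking distance = 1.5000²/(2·1.5000) = 0.7500 m
person approaches 1.2000·(0.1000+1.0000) = 1.3200 m
margins: 0.1200+0.0050+0.0000 = 0.1250 m
sum ≈ 0.1500+0.7500+1.3200+0.1250 ≈ 2.3450 m = S ✓

v_R_max = 3/2 m/s = 1.5000 m/s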